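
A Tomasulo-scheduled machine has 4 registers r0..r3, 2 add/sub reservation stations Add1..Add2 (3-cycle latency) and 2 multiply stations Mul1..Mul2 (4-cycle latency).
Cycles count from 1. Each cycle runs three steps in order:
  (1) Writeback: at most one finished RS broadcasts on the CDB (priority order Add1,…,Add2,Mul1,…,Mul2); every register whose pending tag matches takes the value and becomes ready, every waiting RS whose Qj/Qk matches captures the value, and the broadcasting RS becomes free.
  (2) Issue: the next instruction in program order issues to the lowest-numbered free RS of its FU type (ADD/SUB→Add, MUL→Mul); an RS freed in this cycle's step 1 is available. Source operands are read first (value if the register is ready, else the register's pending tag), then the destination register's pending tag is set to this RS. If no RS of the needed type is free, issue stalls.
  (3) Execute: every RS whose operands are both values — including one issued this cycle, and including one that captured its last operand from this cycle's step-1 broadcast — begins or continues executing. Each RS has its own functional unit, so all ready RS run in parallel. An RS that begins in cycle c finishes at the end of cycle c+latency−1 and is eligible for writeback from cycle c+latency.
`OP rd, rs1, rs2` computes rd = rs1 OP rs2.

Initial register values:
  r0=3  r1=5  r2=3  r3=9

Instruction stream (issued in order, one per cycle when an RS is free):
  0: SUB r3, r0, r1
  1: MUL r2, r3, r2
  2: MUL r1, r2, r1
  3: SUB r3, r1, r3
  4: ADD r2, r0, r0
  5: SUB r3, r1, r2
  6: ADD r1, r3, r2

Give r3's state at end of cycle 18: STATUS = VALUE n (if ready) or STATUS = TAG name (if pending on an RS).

cycle 1: issue SUB r3<-Add1 // r0:3,r1:5,r2:3,r3:Add1
cycle 2: issue MUL r2<-Mul1 // r0:3,r1:5,r2:Mul1,r3:Add1
cycle 3: issue MUL r1<-Mul2 // r0:3,r1:Mul2,r2:Mul1,r3:Add1
cycle 4: CDB Add1=-2; issue SUB r3<-Add1 // r0:3,r1:Mul2,r2:Mul1,r3:Add1
cycle 5: issue ADD r2<-Add2 // r0:3,r1:Mul2,r2:Add2,r3:Add1
cycle 6: stall // r0:3,r1:Mul2,r2:Add2,r3:Add1
cycle 7: stall // r0:3,r1:Mul2,r2:Add2,r3:Add1
cycle 8: CDB Add2=6; issue SUB r3<-Add2 // r0:3,r1:Mul2,r2:6,r3:Add2
cycle 9: CDB Mul1=-6; stall // r0:3,r1:Mul2,r2:6,r3:Add2
cycle 10: stall // r0:3,r1:Mul2,r2:6,r3:Add2
cycle 11: stall // r0:3,r1:Mul2,r2:6,r3:Add2
cycle 12: stall // r0:3,r1:Mul2,r2:6,r3:Add2
cycle 13: CDB Mul2=-30; stall // r0:3,r1:-30,r2:6,r3:Add2
cycle 14: stall // r0:3,r1:-30,r2:6,r3:Add2
cycle 15: stall // r0:3,r1:-30,r2:6,r3:Add2
cycle 16: CDB Add1=-28; issue ADD r1<-Add1 // r0:3,r1:Add1,r2:6,r3:Add2
cycle 17: CDB Add2=-36 // r0:3,r1:Add1,r2:6,r3:-36
cycle 18: - // r0:3,r1:Add1,r2:6,r3:-36

STATUS = VALUE -36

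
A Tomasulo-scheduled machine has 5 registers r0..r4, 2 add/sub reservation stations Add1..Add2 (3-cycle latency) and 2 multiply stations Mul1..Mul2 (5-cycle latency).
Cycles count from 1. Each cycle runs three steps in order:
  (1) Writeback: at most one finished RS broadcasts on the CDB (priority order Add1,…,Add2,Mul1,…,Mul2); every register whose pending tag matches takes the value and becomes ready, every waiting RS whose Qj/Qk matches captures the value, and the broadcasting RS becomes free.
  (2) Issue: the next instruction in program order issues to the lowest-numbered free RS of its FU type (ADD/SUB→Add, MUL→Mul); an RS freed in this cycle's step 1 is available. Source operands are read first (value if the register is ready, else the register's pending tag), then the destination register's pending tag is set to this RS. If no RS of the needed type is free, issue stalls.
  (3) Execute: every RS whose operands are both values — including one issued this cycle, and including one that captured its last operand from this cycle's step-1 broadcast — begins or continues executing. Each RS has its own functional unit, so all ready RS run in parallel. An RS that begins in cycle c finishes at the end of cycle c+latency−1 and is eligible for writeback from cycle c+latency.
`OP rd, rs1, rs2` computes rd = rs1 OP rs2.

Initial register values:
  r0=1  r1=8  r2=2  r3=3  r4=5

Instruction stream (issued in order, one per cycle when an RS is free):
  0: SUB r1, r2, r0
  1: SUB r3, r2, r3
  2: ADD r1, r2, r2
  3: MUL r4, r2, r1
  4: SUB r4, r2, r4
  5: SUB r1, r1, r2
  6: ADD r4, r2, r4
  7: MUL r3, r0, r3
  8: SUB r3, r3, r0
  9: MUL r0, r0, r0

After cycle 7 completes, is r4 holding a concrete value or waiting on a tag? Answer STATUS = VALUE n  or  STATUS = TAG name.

c1: issue SUB r1<-Add1 | r0:1,r1:Add1,r2:2,r3:3,r4:5
c2: issue SUB r3<-Add2 | r0:1,r1:Add1,r2:2,r3:Add2,r4:5
c3: stall | r0:1,r1:Add1,r2:2,r3:Add2,r4:5
c4: CDB Add1=1; issue ADD r1<-Add1 | r0:1,r1:Add1,r2:2,r3:Add2,r4:5
c5: CDB Add2=-1; issue MUL r4<-Mul1 | r0:1,r1:Add1,r2:2,r3:-1,r4:Mul1
c6: issue SUB r4<-Add2 | r0:1,r1:Add1,r2:2,r3:-1,r4:Add2
c7: CDB Add1=4; issue SUB r1<-Add1 | r0:1,r1:Add1,r2:2,r3:-1,r4:Add2

STATUS = TAG Add2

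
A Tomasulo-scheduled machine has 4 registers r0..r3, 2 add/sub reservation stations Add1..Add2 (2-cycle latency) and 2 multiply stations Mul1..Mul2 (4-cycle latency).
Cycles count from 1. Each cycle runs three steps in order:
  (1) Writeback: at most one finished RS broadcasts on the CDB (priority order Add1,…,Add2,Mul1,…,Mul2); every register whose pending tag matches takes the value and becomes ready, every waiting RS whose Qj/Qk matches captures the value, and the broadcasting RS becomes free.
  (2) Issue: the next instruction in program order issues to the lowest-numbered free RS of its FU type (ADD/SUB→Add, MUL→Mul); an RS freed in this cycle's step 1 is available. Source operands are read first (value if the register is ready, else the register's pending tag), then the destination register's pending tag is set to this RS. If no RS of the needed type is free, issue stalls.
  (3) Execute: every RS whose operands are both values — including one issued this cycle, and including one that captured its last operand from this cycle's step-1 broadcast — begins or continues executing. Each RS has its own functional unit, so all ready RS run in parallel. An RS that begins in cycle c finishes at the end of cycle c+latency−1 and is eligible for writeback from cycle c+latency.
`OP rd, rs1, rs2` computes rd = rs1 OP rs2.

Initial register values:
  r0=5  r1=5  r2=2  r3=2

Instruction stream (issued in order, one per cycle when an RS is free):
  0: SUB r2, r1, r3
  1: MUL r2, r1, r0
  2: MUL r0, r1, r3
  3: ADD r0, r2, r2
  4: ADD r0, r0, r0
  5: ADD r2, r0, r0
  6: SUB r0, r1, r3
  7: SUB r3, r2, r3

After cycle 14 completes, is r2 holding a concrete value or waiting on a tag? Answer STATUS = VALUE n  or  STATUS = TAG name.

STATUS = VALUE 200

cycle 1: issue SUB r2<-Add1 // r0:5,r1:5,r2:Add1,r3:2
cycle 2: issue MUL r2<-Mul1 // r0:5,r1:5,r2:Mul1,r3:2
cycle 3: CDB Add1=3; issue MUL r0<-Mul2 // r0:Mul2,r1:5,r2:Mul1,r3:2
cycle 4: issue ADD r0<-Add1 // r0:Add1,r1:5,r2:Mul1,r3:2
cycle 5: issue ADD r0<-Add2 // r0:Add2,r1:5,r2:Mul1,r3:2
cycle 6: CDB Mul1=25; stall // r0:Add2,r1:5,r2:25,r3:2
cycle 7: CDB Mul2=10; stall // r0:Add2,r1:5,r2:25,r3:2
cycle 8: CDB Add1=50; issue ADD r2<-Add1 // r0:Add2,r1:5,r2:Add1,r3:2
cycle 9: stall // r0:Add2,r1:5,r2:Add1,r3:2
cycle 10: CDB Add2=100; issue SUB r0<-Add2 // r0:Add2,r1:5,r2:Add1,r3:2
cycle 11: stall // r0:Add2,r1:5,r2:Add1,r3:2
cycle 12: CDB Add1=200; issue SUB r3<-Add1 // r0:Add2,r1:5,r2:200,r3:Add1
cycle 13: CDB Add2=3 // r0:3,r1:5,r2:200,r3:Add1
cycle 14: CDB Add1=198 // r0:3,r1:5,r2:200,r3:198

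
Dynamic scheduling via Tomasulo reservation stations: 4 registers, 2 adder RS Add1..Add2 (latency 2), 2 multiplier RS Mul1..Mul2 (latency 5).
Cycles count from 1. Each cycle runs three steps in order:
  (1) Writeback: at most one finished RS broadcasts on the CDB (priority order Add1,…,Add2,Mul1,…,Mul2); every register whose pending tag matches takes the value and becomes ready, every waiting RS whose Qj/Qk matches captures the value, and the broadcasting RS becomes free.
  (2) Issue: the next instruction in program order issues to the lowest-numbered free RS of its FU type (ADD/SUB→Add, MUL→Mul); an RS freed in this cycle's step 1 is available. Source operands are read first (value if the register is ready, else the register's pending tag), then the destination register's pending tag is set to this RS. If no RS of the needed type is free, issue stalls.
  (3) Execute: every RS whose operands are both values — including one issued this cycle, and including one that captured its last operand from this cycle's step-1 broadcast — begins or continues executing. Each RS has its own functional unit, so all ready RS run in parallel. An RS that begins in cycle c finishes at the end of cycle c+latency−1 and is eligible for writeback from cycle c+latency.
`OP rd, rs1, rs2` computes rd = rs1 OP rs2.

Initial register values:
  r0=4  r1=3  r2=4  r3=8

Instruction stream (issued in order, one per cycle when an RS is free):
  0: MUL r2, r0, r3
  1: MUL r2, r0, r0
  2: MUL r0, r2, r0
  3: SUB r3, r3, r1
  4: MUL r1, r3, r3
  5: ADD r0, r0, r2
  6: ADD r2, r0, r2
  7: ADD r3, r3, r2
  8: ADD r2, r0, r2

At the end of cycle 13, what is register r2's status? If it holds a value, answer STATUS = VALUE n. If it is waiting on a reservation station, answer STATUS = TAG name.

STATUS = TAG Add2

c1: issue MUL r2<-Mul1 | r0:4,r1:3,r2:Mul1,r3:8
c2: issue MUL r2<-Mul2 | r0:4,r1:3,r2:Mul2,r3:8
c3: stall | r0:4,r1:3,r2:Mul2,r3:8
c4: stall | r0:4,r1:3,r2:Mul2,r3:8
c5: stall | r0:4,r1:3,r2:Mul2,r3:8
c6: CDB Mul1=32; issue MUL r0<-Mul1 | r0:Mul1,r1:3,r2:Mul2,r3:8
c7: CDB Mul2=16; issue SUB r3<-Add1 | r0:Mul1,r1:3,r2:16,r3:Add1
c8: issue MUL r1<-Mul2 | r0:Mul1,r1:Mul2,r2:16,r3:Add1
c9: CDB Add1=5; issue ADD r0<-Add1 | r0:Add1,r1:Mul2,r2:16,r3:5
c10: issue ADD r2<-Add2 | r0:Add1,r1:Mul2,r2:Add2,r3:5
c11: stall | r0:Add1,r1:Mul2,r2:Add2,r3:5
c12: CDB Mul1=64; stall | r0:Add1,r1:Mul2,r2:Add2,r3:5
c13: stall | r0:Add1,r1:Mul2,r2:Add2,r3:5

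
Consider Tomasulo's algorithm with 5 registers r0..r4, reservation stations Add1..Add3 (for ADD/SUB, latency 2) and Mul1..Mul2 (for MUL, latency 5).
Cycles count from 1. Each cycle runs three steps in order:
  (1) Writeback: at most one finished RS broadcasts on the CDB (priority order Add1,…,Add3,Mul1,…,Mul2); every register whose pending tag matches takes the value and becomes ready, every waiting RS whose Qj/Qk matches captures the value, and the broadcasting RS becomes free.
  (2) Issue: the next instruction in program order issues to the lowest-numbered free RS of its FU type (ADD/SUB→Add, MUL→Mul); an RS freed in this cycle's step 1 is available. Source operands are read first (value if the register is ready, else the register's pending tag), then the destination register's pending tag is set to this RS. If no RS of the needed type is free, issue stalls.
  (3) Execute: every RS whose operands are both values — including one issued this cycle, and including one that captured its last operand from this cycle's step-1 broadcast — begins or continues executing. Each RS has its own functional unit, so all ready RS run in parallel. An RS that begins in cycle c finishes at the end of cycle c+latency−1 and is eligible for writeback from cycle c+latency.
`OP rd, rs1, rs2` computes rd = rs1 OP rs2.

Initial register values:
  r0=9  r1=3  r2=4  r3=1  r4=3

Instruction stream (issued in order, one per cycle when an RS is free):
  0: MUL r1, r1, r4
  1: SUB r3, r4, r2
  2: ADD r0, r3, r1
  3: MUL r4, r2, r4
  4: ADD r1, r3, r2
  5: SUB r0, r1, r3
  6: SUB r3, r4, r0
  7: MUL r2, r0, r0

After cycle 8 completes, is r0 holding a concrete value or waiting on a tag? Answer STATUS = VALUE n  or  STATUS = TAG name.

c1: issue MUL r1<-Mul1 | r0:9,r1:Mul1,r2:4,r3:1,r4:3
c2: issue SUB r3<-Add1 | r0:9,r1:Mul1,r2:4,r3:Add1,r4:3
c3: issue ADD r0<-Add2 | r0:Add2,r1:Mul1,r2:4,r3:Add1,r4:3
c4: CDB Add1=-1; issue MUL r4<-Mul2 | r0:Add2,r1:Mul1,r2:4,r3:-1,r4:Mul2
c5: issue ADD r1<-Add1 | r0:Add2,r1:Add1,r2:4,r3:-1,r4:Mul2
c6: CDB Mul1=9; issue SUB r0<-Add3 | r0:Add3,r1:Add1,r2:4,r3:-1,r4:Mul2
c7: CDB Add1=3; issue SUB r3<-Add1 | r0:Add3,r1:3,r2:4,r3:Add1,r4:Mul2
c8: CDB Add2=8; issue MUL r2<-Mul1 | r0:Add3,r1:3,r2:Mul1,r3:Add1,r4:Mul2

STATUS = TAG Add3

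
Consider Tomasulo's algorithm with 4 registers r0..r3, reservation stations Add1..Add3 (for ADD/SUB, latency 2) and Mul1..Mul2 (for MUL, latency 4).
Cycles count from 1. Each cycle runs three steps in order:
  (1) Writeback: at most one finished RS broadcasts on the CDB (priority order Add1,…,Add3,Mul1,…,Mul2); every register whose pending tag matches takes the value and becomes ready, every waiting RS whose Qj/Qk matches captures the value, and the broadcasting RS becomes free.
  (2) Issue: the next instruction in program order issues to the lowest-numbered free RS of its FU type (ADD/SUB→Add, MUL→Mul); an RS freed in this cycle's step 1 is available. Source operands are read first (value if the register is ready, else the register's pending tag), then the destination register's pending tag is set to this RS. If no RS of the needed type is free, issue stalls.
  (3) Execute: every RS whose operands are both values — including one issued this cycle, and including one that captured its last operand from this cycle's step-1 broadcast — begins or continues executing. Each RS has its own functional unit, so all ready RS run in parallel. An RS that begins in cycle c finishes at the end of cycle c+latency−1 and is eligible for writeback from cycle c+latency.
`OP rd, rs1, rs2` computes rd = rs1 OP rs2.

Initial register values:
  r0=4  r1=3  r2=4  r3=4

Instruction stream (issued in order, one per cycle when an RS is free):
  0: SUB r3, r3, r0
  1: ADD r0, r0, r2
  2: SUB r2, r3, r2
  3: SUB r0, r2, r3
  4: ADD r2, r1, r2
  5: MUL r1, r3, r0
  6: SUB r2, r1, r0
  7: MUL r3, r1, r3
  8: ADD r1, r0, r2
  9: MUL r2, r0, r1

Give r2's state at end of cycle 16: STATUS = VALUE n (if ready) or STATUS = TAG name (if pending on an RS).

  c1: issue SUB r3<-Add1  regs: r0:4,r1:3,r2:4,r3:Add1
  c2: issue ADD r0<-Add2  regs: r0:Add2,r1:3,r2:4,r3:Add1
  c3: CDB Add1=0; issue SUB r2<-Add1  regs: r0:Add2,r1:3,r2:Add1,r3:0
  c4: CDB Add2=8; issue SUB r0<-Add2  regs: r0:Add2,r1:3,r2:Add1,r3:0
  c5: CDB Add1=-4; issue ADD r2<-Add1  regs: r0:Add2,r1:3,r2:Add1,r3:0
  c6: issue MUL r1<-Mul1  regs: r0:Add2,r1:Mul1,r2:Add1,r3:0
  c7: CDB Add1=-1; issue SUB r2<-Add1  regs: r0:Add2,r1:Mul1,r2:Add1,r3:0
  c8: CDB Add2=-4; issue MUL r3<-Mul2  regs: r0:-4,r1:Mul1,r2:Add1,r3:Mul2
  c9: issue ADD r1<-Add2  regs: r0:-4,r1:Add2,r2:Add1,r3:Mul2
  c10: stall  regs: r0:-4,r1:Add2,r2:Add1,r3:Mul2
  c11: stall  regs: r0:-4,r1:Add2,r2:Add1,r3:Mul2
  c12: CDB Mul1=0; issue MUL r2<-Mul1  regs: r0:-4,r1:Add2,r2:Mul1,r3:Mul2
  c13: -  regs: r0:-4,r1:Add2,r2:Mul1,r3:Mul2
  c14: CDB Add1=4  regs: r0:-4,r1:Add2,r2:Mul1,r3:Mul2
  c15: -  regs: r0:-4,r1:Add2,r2:Mul1,r3:Mul2
  c16: CDB Add2=0  regs: r0:-4,r1:0,r2:Mul1,r3:Mul2

STATUS = TAG Mul1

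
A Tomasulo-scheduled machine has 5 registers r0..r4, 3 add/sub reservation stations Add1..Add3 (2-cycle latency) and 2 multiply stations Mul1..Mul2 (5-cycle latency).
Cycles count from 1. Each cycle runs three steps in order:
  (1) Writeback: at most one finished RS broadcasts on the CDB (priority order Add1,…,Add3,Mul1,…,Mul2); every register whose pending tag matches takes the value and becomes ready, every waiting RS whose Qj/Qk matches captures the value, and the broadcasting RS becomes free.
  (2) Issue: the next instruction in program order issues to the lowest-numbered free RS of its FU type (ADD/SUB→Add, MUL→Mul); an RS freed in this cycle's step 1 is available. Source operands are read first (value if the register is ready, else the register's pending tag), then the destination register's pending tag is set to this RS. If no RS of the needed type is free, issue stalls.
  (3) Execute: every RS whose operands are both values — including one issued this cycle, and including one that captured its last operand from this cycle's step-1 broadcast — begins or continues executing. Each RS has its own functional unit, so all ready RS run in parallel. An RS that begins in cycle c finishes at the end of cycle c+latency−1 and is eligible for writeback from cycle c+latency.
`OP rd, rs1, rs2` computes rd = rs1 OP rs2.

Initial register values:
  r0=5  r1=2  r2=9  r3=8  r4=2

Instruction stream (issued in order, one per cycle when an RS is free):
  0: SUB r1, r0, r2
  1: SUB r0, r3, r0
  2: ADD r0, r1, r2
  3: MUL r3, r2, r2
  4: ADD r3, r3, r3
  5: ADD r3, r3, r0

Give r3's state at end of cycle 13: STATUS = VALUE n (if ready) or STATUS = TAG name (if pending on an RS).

cycle 1: issue SUB r1<-Add1 // r0:5,r1:Add1,r2:9,r3:8,r4:2
cycle 2: issue SUB r0<-Add2 // r0:Add2,r1:Add1,r2:9,r3:8,r4:2
cycle 3: CDB Add1=-4; issue ADD r0<-Add1 // r0:Add1,r1:-4,r2:9,r3:8,r4:2
cycle 4: CDB Add2=3; issue MUL r3<-Mul1 // r0:Add1,r1:-4,r2:9,r3:Mul1,r4:2
cycle 5: CDB Add1=5; issue ADD r3<-Add1 // r0:5,r1:-4,r2:9,r3:Add1,r4:2
cycle 6: issue ADD r3<-Add2 // r0:5,r1:-4,r2:9,r3:Add2,r4:2
cycle 7: - // r0:5,r1:-4,r2:9,r3:Add2,r4:2
cycle 8: - // r0:5,r1:-4,r2:9,r3:Add2,r4:2
cycle 9: CDB Mul1=81 // r0:5,r1:-4,r2:9,r3:Add2,r4:2
cycle 10: - // r0:5,r1:-4,r2:9,r3:Add2,r4:2
cycle 11: CDB Add1=162 // r0:5,r1:-4,r2:9,r3:Add2,r4:2
cycle 12: - // r0:5,r1:-4,r2:9,r3:Add2,r4:2
cycle 13: CDB Add2=167 // r0:5,r1:-4,r2:9,r3:167,r4:2

STATUS = VALUE 167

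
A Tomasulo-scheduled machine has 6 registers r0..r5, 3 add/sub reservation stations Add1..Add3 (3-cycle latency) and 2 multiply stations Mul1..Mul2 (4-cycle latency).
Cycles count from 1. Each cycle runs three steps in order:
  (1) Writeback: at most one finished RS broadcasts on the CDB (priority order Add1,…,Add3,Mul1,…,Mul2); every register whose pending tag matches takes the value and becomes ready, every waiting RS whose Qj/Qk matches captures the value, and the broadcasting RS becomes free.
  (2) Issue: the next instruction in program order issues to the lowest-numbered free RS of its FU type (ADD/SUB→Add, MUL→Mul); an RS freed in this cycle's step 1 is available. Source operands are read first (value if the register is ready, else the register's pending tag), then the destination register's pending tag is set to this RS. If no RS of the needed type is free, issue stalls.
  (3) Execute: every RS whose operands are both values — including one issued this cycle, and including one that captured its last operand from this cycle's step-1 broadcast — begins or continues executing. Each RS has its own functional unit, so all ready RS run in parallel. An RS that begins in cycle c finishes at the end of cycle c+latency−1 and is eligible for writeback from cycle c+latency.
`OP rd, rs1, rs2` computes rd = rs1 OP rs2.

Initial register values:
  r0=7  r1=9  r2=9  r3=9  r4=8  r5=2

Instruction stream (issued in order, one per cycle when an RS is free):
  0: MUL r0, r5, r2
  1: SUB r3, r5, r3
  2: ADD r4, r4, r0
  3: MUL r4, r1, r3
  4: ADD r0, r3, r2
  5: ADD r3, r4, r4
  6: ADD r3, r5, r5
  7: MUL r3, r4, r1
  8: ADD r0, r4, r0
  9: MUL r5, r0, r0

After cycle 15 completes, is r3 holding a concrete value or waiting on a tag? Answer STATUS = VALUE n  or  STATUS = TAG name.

STATUS = VALUE -567

  c1: issue MUL r0<-Mul1  regs: r0:Mul1,r1:9,r2:9,r3:9,r4:8,r5:2
  c2: issue SUB r3<-Add1  regs: r0:Mul1,r1:9,r2:9,r3:Add1,r4:8,r5:2
  c3: issue ADD r4<-Add2  regs: r0:Mul1,r1:9,r2:9,r3:Add1,r4:Add2,r5:2
  c4: issue MUL r4<-Mul2  regs: r0:Mul1,r1:9,r2:9,r3:Add1,r4:Mul2,r5:2
  c5: CDB Add1=-7; issue ADD r0<-Add1  regs: r0:Add1,r1:9,r2:9,r3:-7,r4:Mul2,r5:2
  c6: CDB Mul1=18; issue ADD r3<-Add3  regs: r0:Add1,r1:9,r2:9,r3:Add3,r4:Mul2,r5:2
  c7: stall  regs: r0:Add1,r1:9,r2:9,r3:Add3,r4:Mul2,r5:2
  c8: CDB Add1=2; issue ADD r3<-Add1  regs: r0:2,r1:9,r2:9,r3:Add1,r4:Mul2,r5:2
  c9: CDB Add2=26; issue MUL r3<-Mul1  regs: r0:2,r1:9,r2:9,r3:Mul1,r4:Mul2,r5:2
  c10: CDB Mul2=-63; issue ADD r0<-Add2  regs: r0:Add2,r1:9,r2:9,r3:Mul1,r4:-63,r5:2
  c11: CDB Add1=4; issue MUL r5<-Mul2  regs: r0:Add2,r1:9,r2:9,r3:Mul1,r4:-63,r5:Mul2
  c12: -  regs: r0:Add2,r1:9,r2:9,r3:Mul1,r4:-63,r5:Mul2
  c13: CDB Add2=-61  regs: r0:-61,r1:9,r2:9,r3:Mul1,r4:-63,r5:Mul2
  c14: CDB Add3=-126  regs: r0:-61,r1:9,r2:9,r3:Mul1,r4:-63,r5:Mul2
  c15: CDB Mul1=-567  regs: r0:-61,r1:9,r2:9,r3:-567,r4:-63,r5:Mul2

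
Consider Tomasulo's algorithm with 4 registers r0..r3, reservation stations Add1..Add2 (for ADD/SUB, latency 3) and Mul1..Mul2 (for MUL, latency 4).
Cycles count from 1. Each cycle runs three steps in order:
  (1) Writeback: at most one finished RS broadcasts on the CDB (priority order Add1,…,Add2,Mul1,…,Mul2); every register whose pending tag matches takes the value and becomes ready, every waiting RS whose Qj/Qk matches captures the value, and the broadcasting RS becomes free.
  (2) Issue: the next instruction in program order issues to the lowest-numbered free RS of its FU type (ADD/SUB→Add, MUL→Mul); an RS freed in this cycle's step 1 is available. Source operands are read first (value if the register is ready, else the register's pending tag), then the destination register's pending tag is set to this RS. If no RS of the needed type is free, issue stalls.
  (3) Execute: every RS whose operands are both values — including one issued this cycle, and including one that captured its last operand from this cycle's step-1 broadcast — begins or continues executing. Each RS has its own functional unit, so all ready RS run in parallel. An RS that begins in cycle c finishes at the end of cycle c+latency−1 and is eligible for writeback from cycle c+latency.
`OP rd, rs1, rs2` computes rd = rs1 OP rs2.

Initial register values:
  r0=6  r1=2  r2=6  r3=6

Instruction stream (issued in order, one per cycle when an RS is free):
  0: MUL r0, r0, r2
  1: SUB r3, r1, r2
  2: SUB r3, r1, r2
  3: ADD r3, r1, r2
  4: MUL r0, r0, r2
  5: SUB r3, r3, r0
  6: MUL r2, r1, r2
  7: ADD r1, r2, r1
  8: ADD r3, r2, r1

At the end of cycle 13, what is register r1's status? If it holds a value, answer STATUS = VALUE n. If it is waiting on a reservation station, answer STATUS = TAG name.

cycle 1: issue MUL r0<-Mul1 // r0:Mul1,r1:2,r2:6,r3:6
cycle 2: issue SUB r3<-Add1 // r0:Mul1,r1:2,r2:6,r3:Add1
cycle 3: issue SUB r3<-Add2 // r0:Mul1,r1:2,r2:6,r3:Add2
cycle 4: stall // r0:Mul1,r1:2,r2:6,r3:Add2
cycle 5: CDB Add1=-4; issue ADD r3<-Add1 // r0:Mul1,r1:2,r2:6,r3:Add1
cycle 6: CDB Add2=-4; issue MUL r0<-Mul2 // r0:Mul2,r1:2,r2:6,r3:Add1
cycle 7: CDB Mul1=36; issue SUB r3<-Add2 // r0:Mul2,r1:2,r2:6,r3:Add2
cycle 8: CDB Add1=8; issue MUL r2<-Mul1 // r0:Mul2,r1:2,r2:Mul1,r3:Add2
cycle 9: issue ADD r1<-Add1 // r0:Mul2,r1:Add1,r2:Mul1,r3:Add2
cycle 10: stall // r0:Mul2,r1:Add1,r2:Mul1,r3:Add2
cycle 11: CDB Mul2=216; stall // r0:216,r1:Add1,r2:Mul1,r3:Add2
cycle 12: CDB Mul1=12; stall // r0:216,r1:Add1,r2:12,r3:Add2
cycle 13: stall // r0:216,r1:Add1,r2:12,r3:Add2

STATUS = TAG Add1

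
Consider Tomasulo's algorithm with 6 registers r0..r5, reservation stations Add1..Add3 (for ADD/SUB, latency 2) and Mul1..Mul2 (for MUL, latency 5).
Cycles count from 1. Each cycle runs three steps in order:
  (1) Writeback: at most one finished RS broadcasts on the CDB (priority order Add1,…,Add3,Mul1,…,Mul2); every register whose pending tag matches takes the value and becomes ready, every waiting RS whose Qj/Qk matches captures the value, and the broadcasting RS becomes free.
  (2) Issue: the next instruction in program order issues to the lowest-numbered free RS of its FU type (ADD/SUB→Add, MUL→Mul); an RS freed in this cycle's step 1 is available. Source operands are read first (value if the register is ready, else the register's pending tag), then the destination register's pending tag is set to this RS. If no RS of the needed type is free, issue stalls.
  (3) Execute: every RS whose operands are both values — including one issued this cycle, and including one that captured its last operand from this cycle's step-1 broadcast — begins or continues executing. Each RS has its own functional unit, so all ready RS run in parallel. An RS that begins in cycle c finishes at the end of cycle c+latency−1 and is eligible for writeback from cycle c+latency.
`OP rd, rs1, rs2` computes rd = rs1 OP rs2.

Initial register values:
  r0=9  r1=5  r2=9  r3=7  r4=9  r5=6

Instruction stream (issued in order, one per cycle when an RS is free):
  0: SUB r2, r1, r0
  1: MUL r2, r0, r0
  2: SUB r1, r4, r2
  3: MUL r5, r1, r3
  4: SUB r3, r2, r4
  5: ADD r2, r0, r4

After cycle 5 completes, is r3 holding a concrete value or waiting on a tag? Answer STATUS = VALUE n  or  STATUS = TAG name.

cycle 1: issue SUB r2<-Add1 // r0:9,r1:5,r2:Add1,r3:7,r4:9,r5:6
cycle 2: issue MUL r2<-Mul1 // r0:9,r1:5,r2:Mul1,r3:7,r4:9,r5:6
cycle 3: CDB Add1=-4; issue SUB r1<-Add1 // r0:9,r1:Add1,r2:Mul1,r3:7,r4:9,r5:6
cycle 4: issue MUL r5<-Mul2 // r0:9,r1:Add1,r2:Mul1,r3:7,r4:9,r5:Mul2
cycle 5: issue SUB r3<-Add2 // r0:9,r1:Add1,r2:Mul1,r3:Add2,r4:9,r5:Mul2

STATUS = TAG Add2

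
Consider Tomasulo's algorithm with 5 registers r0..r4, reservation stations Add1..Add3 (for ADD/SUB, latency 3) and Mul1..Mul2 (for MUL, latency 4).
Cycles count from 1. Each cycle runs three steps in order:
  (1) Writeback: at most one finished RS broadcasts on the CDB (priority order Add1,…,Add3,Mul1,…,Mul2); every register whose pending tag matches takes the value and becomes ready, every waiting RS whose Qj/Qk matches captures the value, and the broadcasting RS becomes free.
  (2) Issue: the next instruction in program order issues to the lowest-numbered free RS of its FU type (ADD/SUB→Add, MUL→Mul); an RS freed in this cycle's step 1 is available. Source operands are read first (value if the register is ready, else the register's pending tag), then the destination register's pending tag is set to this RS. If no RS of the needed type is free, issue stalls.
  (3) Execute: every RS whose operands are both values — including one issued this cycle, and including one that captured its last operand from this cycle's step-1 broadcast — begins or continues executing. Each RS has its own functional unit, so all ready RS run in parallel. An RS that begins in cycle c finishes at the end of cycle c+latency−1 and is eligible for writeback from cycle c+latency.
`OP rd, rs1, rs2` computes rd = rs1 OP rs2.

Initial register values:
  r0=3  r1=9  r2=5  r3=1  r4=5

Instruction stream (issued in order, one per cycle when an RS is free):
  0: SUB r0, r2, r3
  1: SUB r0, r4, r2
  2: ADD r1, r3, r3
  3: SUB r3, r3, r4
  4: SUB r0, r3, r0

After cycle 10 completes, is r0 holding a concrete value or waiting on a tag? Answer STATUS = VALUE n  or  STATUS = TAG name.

  c1: issue SUB r0<-Add1  regs: r0:Add1,r1:9,r2:5,r3:1,r4:5
  c2: issue SUB r0<-Add2  regs: r0:Add2,r1:9,r2:5,r3:1,r4:5
  c3: issue ADD r1<-Add3  regs: r0:Add2,r1:Add3,r2:5,r3:1,r4:5
  c4: CDB Add1=4; issue SUB r3<-Add1  regs: r0:Add2,r1:Add3,r2:5,r3:Add1,r4:5
  c5: CDB Add2=0; issue SUB r0<-Add2  regs: r0:Add2,r1:Add3,r2:5,r3:Add1,r4:5
  c6: CDB Add3=2  regs: r0:Add2,r1:2,r2:5,r3:Add1,r4:5
  c7: CDB Add1=-4  regs: r0:Add2,r1:2,r2:5,r3:-4,r4:5
  c8: -  regs: r0:Add2,r1:2,r2:5,r3:-4,r4:5
  c9: -  regs: r0:Add2,r1:2,r2:5,r3:-4,r4:5
  c10: CDB Add2=-4  regs: r0:-4,r1:2,r2:5,r3:-4,r4:5

STATUS = VALUE -4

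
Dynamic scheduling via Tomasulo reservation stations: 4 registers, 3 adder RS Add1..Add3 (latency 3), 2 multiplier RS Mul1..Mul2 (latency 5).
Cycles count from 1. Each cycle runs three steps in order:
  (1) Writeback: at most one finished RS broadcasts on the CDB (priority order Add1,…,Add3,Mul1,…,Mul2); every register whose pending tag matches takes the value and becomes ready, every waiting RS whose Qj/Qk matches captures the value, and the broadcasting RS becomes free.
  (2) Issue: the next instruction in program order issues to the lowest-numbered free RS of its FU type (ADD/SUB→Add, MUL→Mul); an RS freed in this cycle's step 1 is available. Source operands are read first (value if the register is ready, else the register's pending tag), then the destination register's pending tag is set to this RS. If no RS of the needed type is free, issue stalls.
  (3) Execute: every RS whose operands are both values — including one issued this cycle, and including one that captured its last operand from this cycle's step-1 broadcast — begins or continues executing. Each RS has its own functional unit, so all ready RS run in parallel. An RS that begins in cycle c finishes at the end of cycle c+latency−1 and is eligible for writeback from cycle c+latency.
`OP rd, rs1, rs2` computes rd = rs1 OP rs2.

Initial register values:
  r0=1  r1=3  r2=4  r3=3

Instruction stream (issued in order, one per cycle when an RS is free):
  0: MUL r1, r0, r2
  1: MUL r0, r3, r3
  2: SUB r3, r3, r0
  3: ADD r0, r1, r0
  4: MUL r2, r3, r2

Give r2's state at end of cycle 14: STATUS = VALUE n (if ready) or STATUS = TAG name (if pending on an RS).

  c1: issue MUL r1<-Mul1  regs: r0:1,r1:Mul1,r2:4,r3:3
  c2: issue MUL r0<-Mul2  regs: r0:Mul2,r1:Mul1,r2:4,r3:3
  c3: issue SUB r3<-Add1  regs: r0:Mul2,r1:Mul1,r2:4,r3:Add1
  c4: issue ADD r0<-Add2  regs: r0:Add2,r1:Mul1,r2:4,r3:Add1
  c5: stall  regs: r0:Add2,r1:Mul1,r2:4,r3:Add1
  c6: CDB Mul1=4; issue MUL r2<-Mul1  regs: r0:Add2,r1:4,r2:Mul1,r3:Add1
  c7: CDB Mul2=9  regs: r0:Add2,r1:4,r2:Mul1,r3:Add1
  c8: -  regs: r0:Add2,r1:4,r2:Mul1,r3:Add1
  c9: -  regs: r0:Add2,r1:4,r2:Mul1,r3:Add1
  c10: CDB Add1=-6  regs: r0:Add2,r1:4,r2:Mul1,r3:-6
  c11: CDB Add2=13  regs: r0:13,r1:4,r2:Mul1,r3:-6
  c12: -  regs: r0:13,r1:4,r2:Mul1,r3:-6
  c13: -  regs: r0:13,r1:4,r2:Mul1,r3:-6
  c14: -  regs: r0:13,r1:4,r2:Mul1,r3:-6

STATUS = TAG Mul1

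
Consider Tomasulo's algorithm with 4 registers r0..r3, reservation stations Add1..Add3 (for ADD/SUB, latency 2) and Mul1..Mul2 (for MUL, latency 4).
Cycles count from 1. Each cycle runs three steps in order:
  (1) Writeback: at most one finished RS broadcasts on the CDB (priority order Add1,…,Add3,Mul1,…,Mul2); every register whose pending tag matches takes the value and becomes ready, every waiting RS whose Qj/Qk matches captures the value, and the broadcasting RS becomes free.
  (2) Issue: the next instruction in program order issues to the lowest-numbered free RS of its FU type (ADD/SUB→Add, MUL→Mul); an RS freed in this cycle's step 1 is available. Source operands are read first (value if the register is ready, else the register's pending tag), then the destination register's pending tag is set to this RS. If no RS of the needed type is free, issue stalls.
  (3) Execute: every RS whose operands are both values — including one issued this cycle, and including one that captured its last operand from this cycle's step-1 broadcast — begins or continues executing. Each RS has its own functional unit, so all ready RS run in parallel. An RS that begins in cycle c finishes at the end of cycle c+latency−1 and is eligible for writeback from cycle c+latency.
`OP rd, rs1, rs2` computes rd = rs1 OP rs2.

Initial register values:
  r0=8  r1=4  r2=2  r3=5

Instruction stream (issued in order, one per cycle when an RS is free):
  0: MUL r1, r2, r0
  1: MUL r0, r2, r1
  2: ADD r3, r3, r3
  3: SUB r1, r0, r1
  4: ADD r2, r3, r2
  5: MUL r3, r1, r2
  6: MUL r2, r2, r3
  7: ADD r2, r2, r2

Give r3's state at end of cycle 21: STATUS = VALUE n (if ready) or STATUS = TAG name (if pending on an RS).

STATUS = VALUE 192

cycle 1: issue MUL r1<-Mul1 // r0:8,r1:Mul1,r2:2,r3:5
cycle 2: issue MUL r0<-Mul2 // r0:Mul2,r1:Mul1,r2:2,r3:5
cycle 3: issue ADD r3<-Add1 // r0:Mul2,r1:Mul1,r2:2,r3:Add1
cycle 4: issue SUB r1<-Add2 // r0:Mul2,r1:Add2,r2:2,r3:Add1
cycle 5: CDB Add1=10; issue ADD r2<-Add1 // r0:Mul2,r1:Add2,r2:Add1,r3:10
cycle 6: CDB Mul1=16; issue MUL r3<-Mul1 // r0:Mul2,r1:Add2,r2:Add1,r3:Mul1
cycle 7: CDB Add1=12; stall // r0:Mul2,r1:Add2,r2:12,r3:Mul1
cycle 8: stall // r0:Mul2,r1:Add2,r2:12,r3:Mul1
cycle 9: stall // r0:Mul2,r1:Add2,r2:12,r3:Mul1
cycle 10: CDB Mul2=32; issue MUL r2<-Mul2 // r0:32,r1:Add2,r2:Mul2,r3:Mul1
cycle 11: issue ADD r2<-Add1 // r0:32,r1:Add2,r2:Add1,r3:Mul1
cycle 12: CDB Add2=16 // r0:32,r1:16,r2:Add1,r3:Mul1
cycle 13: - // r0:32,r1:16,r2:Add1,r3:Mul1
cycle 14: - // r0:32,r1:16,r2:Add1,r3:Mul1
cycle 15: - // r0:32,r1:16,r2:Add1,r3:Mul1
cycle 16: CDB Mul1=192 // r0:32,r1:16,r2:Add1,r3:192
cycle 17: - // r0:32,r1:16,r2:Add1,r3:192
cycle 18: - // r0:32,r1:16,r2:Add1,r3:192
cycle 19: - // r0:32,r1:16,r2:Add1,r3:192
cycle 20: CDB Mul2=2304 // r0:32,r1:16,r2:Add1,r3:192
cycle 21: - // r0:32,r1:16,r2:Add1,r3:192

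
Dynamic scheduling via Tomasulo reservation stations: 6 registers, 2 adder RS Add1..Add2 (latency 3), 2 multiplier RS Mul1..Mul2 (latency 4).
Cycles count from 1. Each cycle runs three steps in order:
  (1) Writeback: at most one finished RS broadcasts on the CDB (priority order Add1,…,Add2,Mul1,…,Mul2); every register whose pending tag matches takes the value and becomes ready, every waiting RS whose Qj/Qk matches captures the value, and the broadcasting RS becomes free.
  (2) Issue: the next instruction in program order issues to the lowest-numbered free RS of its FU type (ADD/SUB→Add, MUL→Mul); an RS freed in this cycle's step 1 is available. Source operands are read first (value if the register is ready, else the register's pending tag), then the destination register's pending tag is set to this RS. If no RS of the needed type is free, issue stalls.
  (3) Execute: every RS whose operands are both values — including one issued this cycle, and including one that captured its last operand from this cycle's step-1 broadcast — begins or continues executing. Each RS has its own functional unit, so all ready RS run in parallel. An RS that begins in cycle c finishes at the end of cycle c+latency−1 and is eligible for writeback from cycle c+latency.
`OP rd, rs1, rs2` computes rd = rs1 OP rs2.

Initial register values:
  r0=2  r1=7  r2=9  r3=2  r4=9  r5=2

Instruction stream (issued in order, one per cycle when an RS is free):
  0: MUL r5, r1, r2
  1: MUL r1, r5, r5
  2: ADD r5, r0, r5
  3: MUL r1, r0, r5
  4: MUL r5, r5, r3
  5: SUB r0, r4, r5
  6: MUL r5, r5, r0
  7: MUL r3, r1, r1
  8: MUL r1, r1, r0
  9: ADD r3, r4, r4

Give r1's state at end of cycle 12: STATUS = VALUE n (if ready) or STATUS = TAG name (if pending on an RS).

STATUS = VALUE 130

cycle 1: issue MUL r5<-Mul1 // r0:2,r1:7,r2:9,r3:2,r4:9,r5:Mul1
cycle 2: issue MUL r1<-Mul2 // r0:2,r1:Mul2,r2:9,r3:2,r4:9,r5:Mul1
cycle 3: issue ADD r5<-Add1 // r0:2,r1:Mul2,r2:9,r3:2,r4:9,r5:Add1
cycle 4: stall // r0:2,r1:Mul2,r2:9,r3:2,r4:9,r5:Add1
cycle 5: CDB Mul1=63; issue MUL r1<-Mul1 // r0:2,r1:Mul1,r2:9,r3:2,r4:9,r5:Add1
cycle 6: stall // r0:2,r1:Mul1,r2:9,r3:2,r4:9,r5:Add1
cycle 7: stall // r0:2,r1:Mul1,r2:9,r3:2,r4:9,r5:Add1
cycle 8: CDB Add1=65; stall // r0:2,r1:Mul1,r2:9,r3:2,r4:9,r5:65
cycle 9: CDB Mul2=3969; issue MUL r5<-Mul2 // r0:2,r1:Mul1,r2:9,r3:2,r4:9,r5:Mul2
cycle 10: issue SUB r0<-Add1 // r0:Add1,r1:Mul1,r2:9,r3:2,r4:9,r5:Mul2
cycle 11: stall // r0:Add1,r1:Mul1,r2:9,r3:2,r4:9,r5:Mul2
cycle 12: CDB Mul1=130; issue MUL r5<-Mul1 // r0:Add1,r1:130,r2:9,r3:2,r4:9,r5:Mul1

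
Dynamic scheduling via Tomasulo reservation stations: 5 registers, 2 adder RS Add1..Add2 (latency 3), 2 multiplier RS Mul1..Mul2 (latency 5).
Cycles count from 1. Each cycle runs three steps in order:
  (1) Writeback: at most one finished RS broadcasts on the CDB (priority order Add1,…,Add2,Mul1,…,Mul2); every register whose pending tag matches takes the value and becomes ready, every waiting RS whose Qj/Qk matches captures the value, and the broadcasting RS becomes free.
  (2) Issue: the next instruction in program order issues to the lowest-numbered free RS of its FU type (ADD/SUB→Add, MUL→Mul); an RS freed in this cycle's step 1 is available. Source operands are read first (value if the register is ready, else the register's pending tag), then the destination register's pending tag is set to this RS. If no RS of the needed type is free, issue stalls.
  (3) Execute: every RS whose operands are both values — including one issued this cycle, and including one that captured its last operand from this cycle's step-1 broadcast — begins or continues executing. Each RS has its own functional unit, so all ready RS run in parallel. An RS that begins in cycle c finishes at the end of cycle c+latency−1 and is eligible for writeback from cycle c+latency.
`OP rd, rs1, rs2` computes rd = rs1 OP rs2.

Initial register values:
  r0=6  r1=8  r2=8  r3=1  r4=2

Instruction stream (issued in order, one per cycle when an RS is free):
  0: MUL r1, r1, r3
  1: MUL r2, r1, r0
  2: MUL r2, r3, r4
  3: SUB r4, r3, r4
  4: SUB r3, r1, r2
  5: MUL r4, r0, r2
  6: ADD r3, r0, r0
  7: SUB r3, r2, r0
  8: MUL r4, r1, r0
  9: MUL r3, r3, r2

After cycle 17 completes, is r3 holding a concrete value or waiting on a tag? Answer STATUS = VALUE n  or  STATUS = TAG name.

c1: issue MUL r1<-Mul1 | r0:6,r1:Mul1,r2:8,r3:1,r4:2
c2: issue MUL r2<-Mul2 | r0:6,r1:Mul1,r2:Mul2,r3:1,r4:2
c3: stall | r0:6,r1:Mul1,r2:Mul2,r3:1,r4:2
c4: stall | r0:6,r1:Mul1,r2:Mul2,r3:1,r4:2
c5: stall | r0:6,r1:Mul1,r2:Mul2,r3:1,r4:2
c6: CDB Mul1=8; issue MUL r2<-Mul1 | r0:6,r1:8,r2:Mul1,r3:1,r4:2
c7: issue SUB r4<-Add1 | r0:6,r1:8,r2:Mul1,r3:1,r4:Add1
c8: issue SUB r3<-Add2 | r0:6,r1:8,r2:Mul1,r3:Add2,r4:Add1
c9: stall | r0:6,r1:8,r2:Mul1,r3:Add2,r4:Add1
c10: CDB Add1=-1; stall | r0:6,r1:8,r2:Mul1,r3:Add2,r4:-1
c11: CDB Mul1=2; issue MUL r4<-Mul1 | r0:6,r1:8,r2:2,r3:Add2,r4:Mul1
c12: CDB Mul2=48; issue ADD r3<-Add1 | r0:6,r1:8,r2:2,r3:Add1,r4:Mul1
c13: stall | r0:6,r1:8,r2:2,r3:Add1,r4:Mul1
c14: CDB Add2=6; issue SUB r3<-Add2 | r0:6,r1:8,r2:2,r3:Add2,r4:Mul1
c15: CDB Add1=12; issue MUL r4<-Mul2 | r0:6,r1:8,r2:2,r3:Add2,r4:Mul2
c16: CDB Mul1=12; issue MUL r3<-Mul1 | r0:6,r1:8,r2:2,r3:Mul1,r4:Mul2
c17: CDB Add2=-4 | r0:6,r1:8,r2:2,r3:Mul1,r4:Mul2

STATUS = TAG Mul1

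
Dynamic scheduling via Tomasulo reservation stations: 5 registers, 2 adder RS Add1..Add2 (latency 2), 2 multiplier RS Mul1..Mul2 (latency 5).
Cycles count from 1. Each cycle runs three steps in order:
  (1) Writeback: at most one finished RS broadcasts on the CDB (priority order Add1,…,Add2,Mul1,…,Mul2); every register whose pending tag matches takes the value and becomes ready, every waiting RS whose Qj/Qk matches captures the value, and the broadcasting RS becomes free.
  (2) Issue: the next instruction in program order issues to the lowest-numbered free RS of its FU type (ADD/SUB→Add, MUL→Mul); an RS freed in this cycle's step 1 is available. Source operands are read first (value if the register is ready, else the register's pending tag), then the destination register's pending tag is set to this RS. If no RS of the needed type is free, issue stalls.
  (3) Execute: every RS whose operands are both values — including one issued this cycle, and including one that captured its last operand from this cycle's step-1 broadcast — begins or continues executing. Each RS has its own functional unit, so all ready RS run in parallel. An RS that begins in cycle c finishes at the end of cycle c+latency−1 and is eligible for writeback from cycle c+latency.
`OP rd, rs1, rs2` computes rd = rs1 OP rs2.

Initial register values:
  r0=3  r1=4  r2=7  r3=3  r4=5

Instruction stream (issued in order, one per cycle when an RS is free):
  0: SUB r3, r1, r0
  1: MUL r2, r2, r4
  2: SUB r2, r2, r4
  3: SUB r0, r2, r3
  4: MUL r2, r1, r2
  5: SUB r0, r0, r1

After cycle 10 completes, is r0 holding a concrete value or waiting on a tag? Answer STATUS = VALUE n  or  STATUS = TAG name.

STATUS = TAG Add1

c1: issue SUB r3<-Add1 | r0:3,r1:4,r2:7,r3:Add1,r4:5
c2: issue MUL r2<-Mul1 | r0:3,r1:4,r2:Mul1,r3:Add1,r4:5
c3: CDB Add1=1; issue SUB r2<-Add1 | r0:3,r1:4,r2:Add1,r3:1,r4:5
c4: issue SUB r0<-Add2 | r0:Add2,r1:4,r2:Add1,r3:1,r4:5
c5: issue MUL r2<-Mul2 | r0:Add2,r1:4,r2:Mul2,r3:1,r4:5
c6: stall | r0:Add2,r1:4,r2:Mul2,r3:1,r4:5
c7: CDB Mul1=35; stall | r0:Add2,r1:4,r2:Mul2,r3:1,r4:5
c8: stall | r0:Add2,r1:4,r2:Mul2,r3:1,r4:5
c9: CDB Add1=30; issue SUB r0<-Add1 | r0:Add1,r1:4,r2:Mul2,r3:1,r4:5
c10: - | r0:Add1,r1:4,r2:Mul2,r3:1,r4:5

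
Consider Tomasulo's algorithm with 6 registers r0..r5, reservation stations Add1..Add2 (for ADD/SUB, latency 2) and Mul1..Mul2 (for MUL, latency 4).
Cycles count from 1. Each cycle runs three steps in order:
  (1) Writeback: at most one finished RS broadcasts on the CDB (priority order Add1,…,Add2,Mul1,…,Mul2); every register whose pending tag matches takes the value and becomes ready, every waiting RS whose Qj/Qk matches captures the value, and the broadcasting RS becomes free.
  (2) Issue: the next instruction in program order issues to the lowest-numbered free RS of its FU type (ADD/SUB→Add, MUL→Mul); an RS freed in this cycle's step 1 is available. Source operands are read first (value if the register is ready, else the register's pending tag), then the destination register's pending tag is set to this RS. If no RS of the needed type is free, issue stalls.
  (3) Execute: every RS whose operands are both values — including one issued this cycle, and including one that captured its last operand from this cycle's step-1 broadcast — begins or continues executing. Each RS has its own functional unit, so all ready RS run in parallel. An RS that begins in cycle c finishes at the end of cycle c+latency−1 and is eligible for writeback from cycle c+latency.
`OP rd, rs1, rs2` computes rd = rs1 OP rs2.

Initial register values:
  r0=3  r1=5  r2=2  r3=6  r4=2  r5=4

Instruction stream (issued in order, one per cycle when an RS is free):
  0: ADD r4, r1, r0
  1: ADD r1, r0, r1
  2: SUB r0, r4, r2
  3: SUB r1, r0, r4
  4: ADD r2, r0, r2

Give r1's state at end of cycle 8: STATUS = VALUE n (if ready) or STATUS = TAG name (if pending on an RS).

STATUS = VALUE -2

c1: issue ADD r4<-Add1 | r0:3,r1:5,r2:2,r3:6,r4:Add1,r5:4
c2: issue ADD r1<-Add2 | r0:3,r1:Add2,r2:2,r3:6,r4:Add1,r5:4
c3: CDB Add1=8; issue SUB r0<-Add1 | r0:Add1,r1:Add2,r2:2,r3:6,r4:8,r5:4
c4: CDB Add2=8; issue SUB r1<-Add2 | r0:Add1,r1:Add2,r2:2,r3:6,r4:8,r5:4
c5: CDB Add1=6; issue ADD r2<-Add1 | r0:6,r1:Add2,r2:Add1,r3:6,r4:8,r5:4
c6: - | r0:6,r1:Add2,r2:Add1,r3:6,r4:8,r5:4
c7: CDB Add1=8 | r0:6,r1:Add2,r2:8,r3:6,r4:8,r5:4
c8: CDB Add2=-2 | r0:6,r1:-2,r2:8,r3:6,r4:8,r5:4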